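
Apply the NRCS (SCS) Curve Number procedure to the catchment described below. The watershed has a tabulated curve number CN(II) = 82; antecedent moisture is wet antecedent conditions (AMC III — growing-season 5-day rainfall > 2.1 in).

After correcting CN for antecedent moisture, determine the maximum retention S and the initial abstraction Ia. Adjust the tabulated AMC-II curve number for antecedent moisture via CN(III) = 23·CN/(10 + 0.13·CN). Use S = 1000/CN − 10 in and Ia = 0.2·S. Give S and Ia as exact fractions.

CN(III) from CN(II)=82: (23·82)/(10 + 0.13·82) = 94300/1033 ≈ 91.288
Retention S: 1000/CN − 10 with CN=91.288 → S = 900/943 ≈ 0.954 in
Initial abstraction Ia = S/5 = (900/943)/5 = 180/943 ≈ 0.191 in

S = 900/943 in ≈ 0.954 in; Ia = 180/943 in ≈ 0.191 in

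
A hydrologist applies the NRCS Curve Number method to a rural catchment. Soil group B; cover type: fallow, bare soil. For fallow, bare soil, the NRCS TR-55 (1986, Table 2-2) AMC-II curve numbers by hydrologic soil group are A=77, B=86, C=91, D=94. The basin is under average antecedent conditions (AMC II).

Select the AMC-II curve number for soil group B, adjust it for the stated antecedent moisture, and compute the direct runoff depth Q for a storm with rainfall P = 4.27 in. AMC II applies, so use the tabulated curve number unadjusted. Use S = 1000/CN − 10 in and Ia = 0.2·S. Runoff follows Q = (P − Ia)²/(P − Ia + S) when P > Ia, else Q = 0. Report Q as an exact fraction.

NRCS table: fallow, bare soil, soil group B → CN(II) = 86
CN(II) = 86; AMC II needs no correction.
Retention S: 1000/CN − 10 with CN=86.000 → S = 70/43 ≈ 1.628 in
Ia = 0.2·(70/43) = 14/43 in ≈ 0.326 in
P − Ia = 4.270 − 0.326 = 16961/4300 ≈ 3.944 in (> 0, runoff occurs)
Q: (16961/4300)² ÷ (23961/4300) = 5870929/2102700 in (≈ 2.792 in)

Q = 5870929/2102700 in ≈ 2.792 in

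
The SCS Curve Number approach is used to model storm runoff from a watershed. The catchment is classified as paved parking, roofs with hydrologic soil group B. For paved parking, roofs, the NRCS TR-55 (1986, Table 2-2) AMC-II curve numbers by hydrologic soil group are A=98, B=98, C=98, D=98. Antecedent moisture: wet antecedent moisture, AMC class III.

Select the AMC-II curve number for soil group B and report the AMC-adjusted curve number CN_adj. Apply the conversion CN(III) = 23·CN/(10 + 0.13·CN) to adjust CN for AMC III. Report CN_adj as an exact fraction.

CN_adj = 112700/1137 ≈ 99.120

NRCS table: paved parking, roofs, soil group B → CN(II) = 98
CN(III) from CN(II)=98: (23·98)/(10 + 0.13·98) = 112700/1137 ≈ 99.120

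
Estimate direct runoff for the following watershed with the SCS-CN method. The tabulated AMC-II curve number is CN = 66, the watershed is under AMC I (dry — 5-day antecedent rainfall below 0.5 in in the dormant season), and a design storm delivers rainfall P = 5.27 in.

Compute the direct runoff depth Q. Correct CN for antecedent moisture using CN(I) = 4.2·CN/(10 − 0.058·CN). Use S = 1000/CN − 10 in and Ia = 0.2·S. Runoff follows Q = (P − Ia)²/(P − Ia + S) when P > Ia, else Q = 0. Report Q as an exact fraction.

Q = 2241607913/4260771900 in ≈ 0.526 in

CN(I) from CN(II)=66: (4.2·66)/(10 − 0.058·66) = 69300/1543 ≈ 44.913
Retention S: 1000/CN − 10 with CN=44.913 → S = 8500/693 ≈ 12.266 in
Ia = 0.2S: 0.2·12.266 = 2.453 in (exactly 1700/693)
P − Ia = 5.270 − 2.453 = 195211/69300 ≈ 2.817 in (> 0, runoff occurs)
Q = (195211/69300)²/((195211/69300) + 8500/693) = (38107334521/4802490000)/(1045211/69300) = 2241607913/4260771900 in ≈ 0.526 in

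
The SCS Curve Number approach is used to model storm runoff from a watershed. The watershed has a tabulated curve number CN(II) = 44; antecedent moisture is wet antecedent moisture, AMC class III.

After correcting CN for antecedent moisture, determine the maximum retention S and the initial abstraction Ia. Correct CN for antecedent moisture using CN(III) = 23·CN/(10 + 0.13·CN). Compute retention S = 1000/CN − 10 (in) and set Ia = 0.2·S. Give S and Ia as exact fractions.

Adjust CN=44 to AMC III: 23·44/(10 + 0.13·44) → 1012 ÷ (393/25) = 25300/393 ≈ 64.377
Max retention: S = 1000/(25300/393) − 10 = 1400/253 in (≈ 5.534 in)
Initial abstraction Ia = S/5 = (1400/253)/5 = 280/253 ≈ 1.107 in

S = 1400/253 in ≈ 5.534 in; Ia = 280/253 in ≈ 1.107 in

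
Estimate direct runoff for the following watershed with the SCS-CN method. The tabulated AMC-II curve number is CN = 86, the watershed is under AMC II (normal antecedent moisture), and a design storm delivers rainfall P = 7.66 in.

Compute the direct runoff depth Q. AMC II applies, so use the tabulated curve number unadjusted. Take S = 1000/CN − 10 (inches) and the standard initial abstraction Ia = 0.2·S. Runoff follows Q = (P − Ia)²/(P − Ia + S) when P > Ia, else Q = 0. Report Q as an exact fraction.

CN(II) = 86; AMC II needs no correction.
Max retention: S = 1000/86 − 10 = 70/43 in (≈ 1.628 in)
Initial abstraction Ia = S/5 = (70/43)/5 = 14/43 ≈ 0.326 in
Excess rainfall: 7.660 − 0.326 = 7.334 in; P > Ia so Q > 0
Runoff Q = (P−Ia)²/(P−Ia+S) = (7.334)²/(7.334+1.628) = 248661361/41428350 ≈ 6.002 in

Q = 248661361/41428350 in ≈ 6.002 in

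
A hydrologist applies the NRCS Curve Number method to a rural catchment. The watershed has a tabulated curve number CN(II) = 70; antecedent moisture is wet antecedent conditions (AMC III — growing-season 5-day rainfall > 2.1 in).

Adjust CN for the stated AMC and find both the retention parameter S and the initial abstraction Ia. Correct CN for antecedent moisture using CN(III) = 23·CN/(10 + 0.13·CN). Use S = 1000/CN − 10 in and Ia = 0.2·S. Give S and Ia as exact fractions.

S = 300/161 in ≈ 1.863 in; Ia = 60/161 in ≈ 0.373 in

Wet (AMC III): CN(III) = 23·70/(10 + 0.13·70) = 1610/(191/10) = 16100/191 ≈ 84.293
Retention S: 1000/CN − 10 with CN=84.293 → S = 300/161 ≈ 1.863 in
Ia = 0.2·(300/161) = 60/161 in ≈ 0.373 in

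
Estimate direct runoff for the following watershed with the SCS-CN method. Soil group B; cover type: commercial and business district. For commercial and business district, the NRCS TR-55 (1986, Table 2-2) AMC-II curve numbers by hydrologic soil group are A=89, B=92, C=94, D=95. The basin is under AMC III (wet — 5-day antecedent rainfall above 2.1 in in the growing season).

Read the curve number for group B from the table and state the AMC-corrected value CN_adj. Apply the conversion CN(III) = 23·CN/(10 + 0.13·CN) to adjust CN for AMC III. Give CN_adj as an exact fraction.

NRCS table: commercial and business district, soil group B → CN(II) = 92
Adjust CN=92 to AMC III: 23·92/(10 + 0.13·92) → 2116 ÷ (549/25) = 52900/549 ≈ 96.357

CN_adj = 52900/549 ≈ 96.357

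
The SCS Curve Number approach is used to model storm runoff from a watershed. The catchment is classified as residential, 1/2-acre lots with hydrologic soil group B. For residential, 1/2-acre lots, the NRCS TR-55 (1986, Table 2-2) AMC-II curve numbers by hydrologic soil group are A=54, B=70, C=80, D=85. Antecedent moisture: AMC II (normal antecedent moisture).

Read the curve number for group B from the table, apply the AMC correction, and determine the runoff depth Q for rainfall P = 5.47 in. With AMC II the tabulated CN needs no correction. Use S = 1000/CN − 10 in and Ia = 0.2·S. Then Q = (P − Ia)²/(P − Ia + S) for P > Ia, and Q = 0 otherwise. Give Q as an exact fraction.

NRCS table: residential, 1/2-acre lots, soil group B → CN(II) = 70
AMC II — tabulated CN = 70 applies directly.
S = 1000/70 − 10 = 30/7 in ≈ 4.286 in
Ia = 0.2S: 0.2·4.286 = 0.857 in (exactly 6/7)
Since P=5.470 > Ia=0.857: effective rainfall P−Ia = 3229/700 in
Q: (3229/700)² ÷ (6229/700) = 10426441/4360300 in (≈ 2.391 in)

Q = 10426441/4360300 in ≈ 2.391 in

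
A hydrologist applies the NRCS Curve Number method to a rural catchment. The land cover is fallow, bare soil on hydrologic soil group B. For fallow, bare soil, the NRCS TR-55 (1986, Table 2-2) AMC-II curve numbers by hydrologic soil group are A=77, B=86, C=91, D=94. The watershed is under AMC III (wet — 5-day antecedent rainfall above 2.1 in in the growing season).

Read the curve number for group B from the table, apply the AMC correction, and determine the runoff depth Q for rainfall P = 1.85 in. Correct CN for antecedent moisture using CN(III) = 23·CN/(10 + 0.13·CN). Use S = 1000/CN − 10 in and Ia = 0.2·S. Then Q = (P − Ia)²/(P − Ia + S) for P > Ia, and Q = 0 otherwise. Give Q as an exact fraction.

NRCS table: fallow, bare soil, soil group B → CN(II) = 86
Adjust CN=86 to AMC III: 23·86/(10 + 0.13·86) → 1978 ÷ (1059/50) = 98900/1059 ≈ 93.390
Retention S: 1000/CN − 10 with CN=93.390 → S = 700/989 ≈ 0.708 in
Ia = 0.2·(700/989) = 140/989 in ≈ 0.142 in
Since P=1.850 > Ia=0.142: effective rainfall P−Ia = 33793/19780 in
Q: (33793/19780)² ÷ (47793/19780) = 1141966849/945345540 in (≈ 1.208 in)

Q = 1141966849/945345540 in ≈ 1.208 in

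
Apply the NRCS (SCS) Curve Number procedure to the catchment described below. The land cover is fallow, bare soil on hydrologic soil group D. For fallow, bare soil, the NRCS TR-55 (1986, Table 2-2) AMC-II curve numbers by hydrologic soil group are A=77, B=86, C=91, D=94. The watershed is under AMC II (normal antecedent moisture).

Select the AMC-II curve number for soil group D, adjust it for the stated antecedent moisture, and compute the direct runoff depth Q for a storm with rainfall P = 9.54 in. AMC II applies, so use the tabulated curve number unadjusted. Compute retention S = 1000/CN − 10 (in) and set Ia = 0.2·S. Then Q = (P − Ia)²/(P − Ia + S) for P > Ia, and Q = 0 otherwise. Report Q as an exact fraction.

Q = 163083387/18501550 in ≈ 8.815 in

NRCS table: fallow, bare soil, soil group D → CN(II) = 94
AMC II — tabulated CN = 94 applies directly.
Max retention: S = 1000/94 − 10 = 30/47 in (≈ 0.638 in)
Ia = 0.2S: 0.2·0.638 = 0.128 in (exactly 6/47)
P − Ia = 9.540 − 0.128 = 22119/2350 ≈ 9.412 in (> 0, runoff occurs)
Q: (22119/2350)² ÷ (23619/2350) = 163083387/18501550 in (≈ 8.815 in)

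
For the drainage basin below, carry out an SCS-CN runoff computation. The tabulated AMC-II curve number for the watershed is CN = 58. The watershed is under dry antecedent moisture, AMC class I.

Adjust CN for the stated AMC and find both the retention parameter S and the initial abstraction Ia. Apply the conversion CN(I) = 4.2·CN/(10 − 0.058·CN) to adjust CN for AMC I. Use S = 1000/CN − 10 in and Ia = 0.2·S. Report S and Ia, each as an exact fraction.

CN(I) from CN(II)=58: (4.2·58)/(10 − 0.058·58) = 2900/79 ≈ 36.709
Retention S: 1000/CN − 10 with CN=36.709 → S = 500/29 ≈ 17.241 in
Initial abstraction Ia = S/5 = (500/29)/5 = 100/29 ≈ 3.448 in

S = 500/29 in ≈ 17.241 in; Ia = 100/29 in ≈ 3.448 in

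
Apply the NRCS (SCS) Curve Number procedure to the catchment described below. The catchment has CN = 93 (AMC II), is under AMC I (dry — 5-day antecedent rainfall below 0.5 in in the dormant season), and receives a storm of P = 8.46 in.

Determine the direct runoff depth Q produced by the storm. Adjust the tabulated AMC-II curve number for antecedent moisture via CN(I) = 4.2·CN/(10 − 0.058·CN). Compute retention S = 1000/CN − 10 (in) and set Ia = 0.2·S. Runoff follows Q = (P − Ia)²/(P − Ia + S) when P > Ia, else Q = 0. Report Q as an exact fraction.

Dry (AMC I): CN(I) = 4.2·93/(10 − 0.058·93) = (1953/5)/(2303/500) = 27900/329 ≈ 84.802
Retention S: 1000/CN − 10 with CN=84.802 → S = 500/279 ≈ 1.792 in
Ia = 0.2S: 0.2·1.792 = 0.358 in (exactly 100/279)
Excess rainfall: 8.460 − 0.358 = 8.102 in; P > Ia so Q > 0
Q: (113017/13950)² ÷ (138017/13950) = 12772842289/1925337150 in (≈ 6.634 in)

Q = 12772842289/1925337150 in ≈ 6.634 in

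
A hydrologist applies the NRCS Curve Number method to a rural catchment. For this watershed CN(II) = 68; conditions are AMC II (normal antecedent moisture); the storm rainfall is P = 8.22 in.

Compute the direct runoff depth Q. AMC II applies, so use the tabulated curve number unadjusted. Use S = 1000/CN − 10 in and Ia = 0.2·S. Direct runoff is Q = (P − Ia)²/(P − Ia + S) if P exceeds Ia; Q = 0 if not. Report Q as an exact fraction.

Q = 38278969/8658950 in ≈ 4.421 in

Average conditions: CN = 68 (no AMC adjustment).
Retention S: 1000/CN − 10 with CN=68.000 → S = 80/17 ≈ 4.706 in
Ia = 0.2·(80/17) = 16/17 in ≈ 0.941 in
Excess rainfall: 8.220 − 0.941 = 7.279 in; P > Ia so Q > 0
Q = (6187/850)²/((6187/850) + 80/17) = (38278969/722500)/(10187/850) = 38278969/8658950 in ≈ 4.421 in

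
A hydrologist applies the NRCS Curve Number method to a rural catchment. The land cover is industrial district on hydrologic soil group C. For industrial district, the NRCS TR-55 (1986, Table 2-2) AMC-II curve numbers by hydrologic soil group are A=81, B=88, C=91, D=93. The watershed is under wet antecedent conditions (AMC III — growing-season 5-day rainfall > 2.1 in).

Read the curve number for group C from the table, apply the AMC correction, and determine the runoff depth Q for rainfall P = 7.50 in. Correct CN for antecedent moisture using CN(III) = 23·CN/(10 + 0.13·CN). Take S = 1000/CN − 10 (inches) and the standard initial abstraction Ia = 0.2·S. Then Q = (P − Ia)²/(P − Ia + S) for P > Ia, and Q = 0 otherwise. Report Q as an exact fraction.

NRCS table: industrial district, soil group C → CN(II) = 91
CN(III) from CN(II)=91: (23·91)/(10 + 0.13·91) = 209300/2183 ≈ 95.877
Retention S: 1000/CN − 10 with CN=95.877 → S = 900/2093 ≈ 0.430 in
Ia = 0.2·(900/2093) = 180/2093 in ≈ 0.086 in
P − Ia = 7.500 − 0.086 = 31035/4186 ≈ 7.414 in (> 0, runoff occurs)
Q: (31035/4186)² ÷ (32835/4186) = 64211415/9163154 in (≈ 7.008 in)

Q = 64211415/9163154 in ≈ 7.008 in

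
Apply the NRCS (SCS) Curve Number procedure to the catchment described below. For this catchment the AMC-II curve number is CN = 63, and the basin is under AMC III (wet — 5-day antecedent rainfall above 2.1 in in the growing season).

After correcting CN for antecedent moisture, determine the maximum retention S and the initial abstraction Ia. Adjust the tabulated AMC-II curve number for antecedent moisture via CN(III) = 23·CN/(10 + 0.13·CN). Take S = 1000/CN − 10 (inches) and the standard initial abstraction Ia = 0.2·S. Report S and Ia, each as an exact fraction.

S = 3700/1449 in ≈ 2.553 in; Ia = 740/1449 in ≈ 0.511 in

CN(III) from CN(II)=63: (23·63)/(10 + 0.13·63) = 144900/1819 ≈ 79.659
Max retention: S = 1000/(144900/1819) − 10 = 3700/1449 in (≈ 2.553 in)
Ia = 0.2·(3700/1449) = 740/1449 in ≈ 0.511 in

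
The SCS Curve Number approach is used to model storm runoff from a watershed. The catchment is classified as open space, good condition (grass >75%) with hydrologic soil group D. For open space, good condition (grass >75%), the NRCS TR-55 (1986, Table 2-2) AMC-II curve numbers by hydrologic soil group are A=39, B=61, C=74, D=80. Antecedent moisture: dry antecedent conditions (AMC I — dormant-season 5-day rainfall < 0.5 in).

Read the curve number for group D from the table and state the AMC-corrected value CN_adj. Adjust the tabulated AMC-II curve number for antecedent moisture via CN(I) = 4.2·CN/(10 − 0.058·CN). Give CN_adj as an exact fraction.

NRCS table: open space, good condition (grass >75%), soil group D → CN(II) = 80
Dry (AMC I): CN(I) = 4.2·80/(10 − 0.058·80) = 336/(134/25) = 4200/67 ≈ 62.687

CN_adj = 4200/67 ≈ 62.687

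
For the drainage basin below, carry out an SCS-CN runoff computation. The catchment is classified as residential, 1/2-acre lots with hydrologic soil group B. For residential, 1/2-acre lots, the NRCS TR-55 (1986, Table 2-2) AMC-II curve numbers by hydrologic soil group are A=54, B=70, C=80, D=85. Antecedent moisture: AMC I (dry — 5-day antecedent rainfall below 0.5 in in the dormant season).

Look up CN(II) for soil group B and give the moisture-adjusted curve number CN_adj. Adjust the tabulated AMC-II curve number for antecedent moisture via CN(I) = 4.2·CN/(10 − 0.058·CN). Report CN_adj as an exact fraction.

CN_adj = 4900/99 ≈ 49.495

NRCS table: residential, 1/2-acre lots, soil group B → CN(II) = 70
Dry (AMC I): CN(I) = 4.2·70/(10 − 0.058·70) = 294/(297/50) = 4900/99 ≈ 49.495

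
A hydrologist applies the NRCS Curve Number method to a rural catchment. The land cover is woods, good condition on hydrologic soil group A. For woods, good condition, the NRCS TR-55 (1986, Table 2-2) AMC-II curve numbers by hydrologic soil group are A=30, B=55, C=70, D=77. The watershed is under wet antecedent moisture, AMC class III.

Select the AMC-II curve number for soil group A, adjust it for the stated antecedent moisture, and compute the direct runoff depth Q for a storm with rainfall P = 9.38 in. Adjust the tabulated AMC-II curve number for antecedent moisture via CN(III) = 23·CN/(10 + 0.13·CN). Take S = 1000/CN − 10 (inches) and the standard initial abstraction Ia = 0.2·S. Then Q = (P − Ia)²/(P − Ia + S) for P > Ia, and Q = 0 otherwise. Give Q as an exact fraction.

NRCS table: woods, good condition, soil group A → CN(II) = 30
Wet (AMC III): CN(III) = 23·30/(10 + 0.13·30) = 690/(139/10) = 6900/139 ≈ 49.640
S = 1000/(6900/139) − 10 = 700/69 in ≈ 10.145 in
Initial abstraction Ia = S/5 = (700/69)/5 = 140/69 ≈ 2.029 in
Excess rainfall: 9.380 − 2.029 = 7.351 in; P > Ia so Q > 0
Q: (25361/3450)² ÷ (60361/3450) = 91882903/29749350 in (≈ 3.089 in)

Q = 91882903/29749350 in ≈ 3.089 in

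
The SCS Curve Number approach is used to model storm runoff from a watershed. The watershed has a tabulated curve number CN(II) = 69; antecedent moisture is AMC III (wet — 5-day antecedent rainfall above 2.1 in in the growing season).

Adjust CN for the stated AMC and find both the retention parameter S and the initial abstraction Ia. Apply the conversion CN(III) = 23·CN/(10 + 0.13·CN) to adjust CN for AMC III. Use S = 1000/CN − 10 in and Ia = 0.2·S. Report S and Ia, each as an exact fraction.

Wet (AMC III): CN(III) = 23·69/(10 + 0.13·69) = 1587/(1897/100) = 158700/1897 ≈ 83.658
Retention S: 1000/CN − 10 with CN=83.658 → S = 3100/1587 ≈ 1.953 in
Initial abstraction Ia = S/5 = (3100/1587)/5 = 620/1587 ≈ 0.391 in

S = 3100/1587 in ≈ 1.953 in; Ia = 620/1587 in ≈ 0.391 in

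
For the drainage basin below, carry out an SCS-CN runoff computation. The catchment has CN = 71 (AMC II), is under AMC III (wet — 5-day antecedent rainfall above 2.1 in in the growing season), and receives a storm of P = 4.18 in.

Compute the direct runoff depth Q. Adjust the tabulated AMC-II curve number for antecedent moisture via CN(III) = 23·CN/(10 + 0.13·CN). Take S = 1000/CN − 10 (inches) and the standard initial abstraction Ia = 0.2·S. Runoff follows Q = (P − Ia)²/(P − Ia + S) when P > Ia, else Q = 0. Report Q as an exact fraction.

CN(III) from CN(II)=71: (23·71)/(10 + 0.13·71) = 163300/1923 ≈ 84.919
Max retention: S = 1000/(163300/1923) − 10 = 2900/1633 in (≈ 1.776 in)
Ia = 0.2S: 0.2·1.776 = 0.355 in (exactly 580/1633)
Excess rainfall: 4.180 − 0.355 = 3.825 in; P > Ia so Q > 0
Runoff Q = (P−Ia)²/(P−Ia+S) = (3.825)²/(3.825+1.776) = 97529416209/37338300050 ≈ 2.612 in

Q = 97529416209/37338300050 in ≈ 2.612 in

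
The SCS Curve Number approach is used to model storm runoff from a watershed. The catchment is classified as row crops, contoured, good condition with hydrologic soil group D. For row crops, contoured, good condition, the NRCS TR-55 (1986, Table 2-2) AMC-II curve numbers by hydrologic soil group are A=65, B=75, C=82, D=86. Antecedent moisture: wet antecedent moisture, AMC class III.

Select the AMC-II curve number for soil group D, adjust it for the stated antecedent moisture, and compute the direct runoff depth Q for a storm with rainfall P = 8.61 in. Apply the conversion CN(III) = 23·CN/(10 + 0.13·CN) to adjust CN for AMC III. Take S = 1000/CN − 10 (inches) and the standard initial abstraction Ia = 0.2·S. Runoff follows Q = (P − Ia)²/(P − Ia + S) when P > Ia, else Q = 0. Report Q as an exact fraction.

NRCS table: row crops, contoured, good condition, soil group D → CN(II) = 86
Adjust CN=86 to AMC III: 23·86/(10 + 0.13·86) → 1978 ÷ (1059/50) = 98900/1059 ≈ 93.390
Retention S: 1000/CN − 10 with CN=93.390 → S = 700/989 ≈ 0.708 in
Ia = 0.2·(700/989) = 140/989 in ≈ 0.142 in
P − Ia = 8.610 − 0.142 = 837529/98900 ≈ 8.468 in (> 0, runoff occurs)
Q = (837529/98900)²/((837529/98900) + 700/989) = (701454825841/9781210000)/(907529/98900) = 14315404609/1831726900 in ≈ 7.815 in

Q = 14315404609/1831726900 in ≈ 7.815 in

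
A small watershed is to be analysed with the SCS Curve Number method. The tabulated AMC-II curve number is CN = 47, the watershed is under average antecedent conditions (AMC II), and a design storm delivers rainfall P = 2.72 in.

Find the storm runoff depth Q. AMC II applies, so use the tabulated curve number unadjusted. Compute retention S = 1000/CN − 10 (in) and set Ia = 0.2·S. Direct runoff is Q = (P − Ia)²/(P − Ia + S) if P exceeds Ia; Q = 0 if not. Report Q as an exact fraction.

Q = 74529/4052575 in ≈ 0.018 in

AMC II — tabulated CN = 47 applies directly.
S = 1000/47 − 10 = 530/47 in ≈ 11.277 in
Ia = 0.2·(530/47) = 106/47 in ≈ 2.255 in
P − Ia = 2.720 − 2.255 = 546/1175 ≈ 0.465 in (> 0, runoff occurs)
Runoff Q = (P−Ia)²/(P−Ia+S) = (0.465)²/(0.465+11.277) = 74529/4052575 ≈ 0.018 in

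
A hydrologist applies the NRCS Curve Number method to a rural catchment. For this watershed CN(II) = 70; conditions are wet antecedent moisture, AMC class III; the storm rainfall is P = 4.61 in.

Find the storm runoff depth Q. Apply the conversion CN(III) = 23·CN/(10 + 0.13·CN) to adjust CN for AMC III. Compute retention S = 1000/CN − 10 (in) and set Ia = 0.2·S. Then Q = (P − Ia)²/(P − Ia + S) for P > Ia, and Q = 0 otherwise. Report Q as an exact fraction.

Q = 4654104841/1581358100 in ≈ 2.943 in

Adjust CN=70 to AMC III: 23·70/(10 + 0.13·70) → 1610 ÷ (191/10) = 16100/191 ≈ 84.293
S = 1000/(16100/191) − 10 = 300/161 in ≈ 1.863 in
Ia = 0.2S: 0.2·1.863 = 0.373 in (exactly 60/161)
P − Ia = 4.610 − 0.373 = 68221/16100 ≈ 4.237 in (> 0, runoff occurs)
Q = (68221/16100)²/((68221/16100) + 300/161) = (4654104841/259210000)/(98221/16100) = 4654104841/1581358100 in ≈ 2.943 in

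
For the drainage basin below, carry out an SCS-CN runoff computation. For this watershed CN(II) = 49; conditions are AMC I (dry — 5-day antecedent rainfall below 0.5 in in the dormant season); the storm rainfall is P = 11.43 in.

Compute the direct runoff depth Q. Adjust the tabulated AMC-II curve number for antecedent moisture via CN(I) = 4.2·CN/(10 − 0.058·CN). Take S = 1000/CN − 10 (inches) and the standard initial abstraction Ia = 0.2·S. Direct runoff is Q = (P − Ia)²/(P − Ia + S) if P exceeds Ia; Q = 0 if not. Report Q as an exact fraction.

Q = 49305758401/36771280700 in ≈ 1.341 in

Adjust CN=49 to AMC I: 4.2·49/(10 − 0.058·49) → (1029/5) ÷ (3579/500) = 34300/1193 ≈ 28.751
Max retention: S = 1000/(34300/1193) − 10 = 8500/343 in (≈ 24.781 in)
Ia = 0.2S: 0.2·24.781 = 4.956 in (exactly 1700/343)
P − Ia = 11.430 − 4.956 = 222049/34300 ≈ 6.474 in (> 0, runoff occurs)
Q = (222049/34300)²/((222049/34300) + 8500/343) = (49305758401/1176490000)/(1072049/34300) = 49305758401/36771280700 in ≈ 1.341 in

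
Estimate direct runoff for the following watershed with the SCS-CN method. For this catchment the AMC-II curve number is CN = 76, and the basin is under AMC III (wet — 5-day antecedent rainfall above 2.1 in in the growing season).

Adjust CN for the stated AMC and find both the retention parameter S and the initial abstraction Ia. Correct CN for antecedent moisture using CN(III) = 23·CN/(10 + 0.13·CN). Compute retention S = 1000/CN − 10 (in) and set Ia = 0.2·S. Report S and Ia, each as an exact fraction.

Adjust CN=76 to AMC III: 23·76/(10 + 0.13·76) → 1748 ÷ (497/25) = 43700/497 ≈ 87.928
Retention S: 1000/CN − 10 with CN=87.928 → S = 600/437 ≈ 1.373 in
Initial abstraction Ia = S/5 = (600/437)/5 = 120/437 ≈ 0.275 in

S = 600/437 in ≈ 1.373 in; Ia = 120/437 in ≈ 0.275 in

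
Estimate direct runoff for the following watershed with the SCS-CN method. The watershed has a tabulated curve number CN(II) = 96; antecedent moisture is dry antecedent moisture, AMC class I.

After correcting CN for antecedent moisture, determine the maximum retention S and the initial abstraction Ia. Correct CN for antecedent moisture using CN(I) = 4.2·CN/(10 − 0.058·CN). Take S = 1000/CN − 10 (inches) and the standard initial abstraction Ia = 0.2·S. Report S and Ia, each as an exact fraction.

S = 125/126 in ≈ 0.992 in; Ia = 25/126 in ≈ 0.198 in

Dry (AMC I): CN(I) = 4.2·96/(10 − 0.058·96) = (2016/5)/(554/125) = 25200/277 ≈ 90.975
Max retention: S = 1000/(25200/277) − 10 = 125/126 in (≈ 0.992 in)
Initial abstraction Ia = S/5 = (125/126)/5 = 25/126 ≈ 0.198 in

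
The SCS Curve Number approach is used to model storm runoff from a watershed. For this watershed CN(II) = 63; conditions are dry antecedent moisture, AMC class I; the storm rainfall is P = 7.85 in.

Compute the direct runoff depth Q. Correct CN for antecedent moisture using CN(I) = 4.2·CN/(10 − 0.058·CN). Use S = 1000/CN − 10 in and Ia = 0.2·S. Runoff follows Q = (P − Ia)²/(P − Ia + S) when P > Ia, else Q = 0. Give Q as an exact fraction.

CN(I) from CN(II)=63: (4.2·63)/(10 − 0.058·63) = 132300/3173 ≈ 41.696
Max retention: S = 1000/(132300/3173) − 10 = 18500/1323 in (≈ 13.983 in)
Ia = 0.2S: 0.2·13.983 = 2.797 in (exactly 3700/1323)
Excess rainfall: 7.850 − 2.797 = 5.053 in; P > Ia so Q > 0
Q: (133711/26460)² ÷ (503711/26460) = 17878631521/13328193060 in (≈ 1.341 in)

Q = 17878631521/13328193060 in ≈ 1.341 in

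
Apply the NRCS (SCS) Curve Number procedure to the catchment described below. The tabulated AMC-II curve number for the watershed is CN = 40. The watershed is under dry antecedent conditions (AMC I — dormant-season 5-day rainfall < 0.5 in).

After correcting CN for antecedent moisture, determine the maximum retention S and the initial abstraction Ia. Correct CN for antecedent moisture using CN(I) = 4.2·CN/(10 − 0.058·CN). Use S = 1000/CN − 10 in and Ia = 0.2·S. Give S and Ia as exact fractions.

Adjust CN=40 to AMC I: 4.2·40/(10 − 0.058·40) → 168 ÷ (192/25) = 175/8 ≈ 21.875
S = 1000/(175/8) − 10 = 250/7 in ≈ 35.714 in
Initial abstraction Ia = S/5 = (250/7)/5 = 50/7 ≈ 7.143 in

S = 250/7 in ≈ 35.714 in; Ia = 50/7 in ≈ 7.143 in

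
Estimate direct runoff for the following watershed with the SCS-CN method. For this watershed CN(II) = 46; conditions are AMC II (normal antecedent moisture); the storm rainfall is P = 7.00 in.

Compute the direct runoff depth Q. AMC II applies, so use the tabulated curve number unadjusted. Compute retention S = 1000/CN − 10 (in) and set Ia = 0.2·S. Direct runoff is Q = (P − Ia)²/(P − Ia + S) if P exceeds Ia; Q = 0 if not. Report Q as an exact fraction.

Q = 11449/8671 in ≈ 1.320 in

AMC II — tabulated CN = 46 applies directly.
Max retention: S = 1000/46 − 10 = 270/23 in (≈ 11.739 in)
Ia = 0.2S: 0.2·11.739 = 2.348 in (exactly 54/23)
Since P=7.000 > Ia=2.348: effective rainfall P−Ia = 107/23 in
Q: (107/23)² ÷ (377/23) = 11449/8671 in (≈ 1.320 in)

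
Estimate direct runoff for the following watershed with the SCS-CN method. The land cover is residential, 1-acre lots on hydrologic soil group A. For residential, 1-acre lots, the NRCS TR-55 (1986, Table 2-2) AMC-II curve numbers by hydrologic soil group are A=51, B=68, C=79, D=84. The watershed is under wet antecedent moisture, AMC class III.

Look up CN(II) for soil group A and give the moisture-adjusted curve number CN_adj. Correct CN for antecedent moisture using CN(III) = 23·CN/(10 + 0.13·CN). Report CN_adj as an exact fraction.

CN_adj = 117300/1663 ≈ 70.535

NRCS table: residential, 1-acre lots, soil group A → CN(II) = 51
Adjust CN=51 to AMC III: 23·51/(10 + 0.13·51) → 1173 ÷ (1663/100) = 117300/1663 ≈ 70.535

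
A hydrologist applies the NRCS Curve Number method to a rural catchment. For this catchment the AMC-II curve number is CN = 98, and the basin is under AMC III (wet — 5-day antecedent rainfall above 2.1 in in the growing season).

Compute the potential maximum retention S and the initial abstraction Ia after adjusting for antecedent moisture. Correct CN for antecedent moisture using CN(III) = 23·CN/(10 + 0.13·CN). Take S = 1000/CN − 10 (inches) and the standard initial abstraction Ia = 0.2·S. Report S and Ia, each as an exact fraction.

S = 100/1127 in ≈ 0.089 in; Ia = 20/1127 in ≈ 0.018 in

Wet (AMC III): CN(III) = 23·98/(10 + 0.13·98) = 2254/(1137/50) = 112700/1137 ≈ 99.120
Max retention: S = 1000/(112700/1137) − 10 = 100/1127 in (≈ 0.089 in)
Ia = 0.2S: 0.2·0.089 = 0.018 in (exactly 20/1127)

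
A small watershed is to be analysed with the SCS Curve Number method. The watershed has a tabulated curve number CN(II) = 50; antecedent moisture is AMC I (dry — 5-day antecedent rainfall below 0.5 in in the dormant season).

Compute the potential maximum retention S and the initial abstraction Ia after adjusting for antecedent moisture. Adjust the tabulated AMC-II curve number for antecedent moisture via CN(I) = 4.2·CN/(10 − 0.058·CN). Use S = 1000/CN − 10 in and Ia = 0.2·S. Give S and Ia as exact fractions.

CN(I) from CN(II)=50: (4.2·50)/(10 − 0.058·50) = 2100/71 ≈ 29.577
S = 1000/(2100/71) − 10 = 500/21 in ≈ 23.810 in
Ia = 0.2·(500/21) = 100/21 in ≈ 4.762 in

S = 500/21 in ≈ 23.810 in; Ia = 100/21 in ≈ 4.762 in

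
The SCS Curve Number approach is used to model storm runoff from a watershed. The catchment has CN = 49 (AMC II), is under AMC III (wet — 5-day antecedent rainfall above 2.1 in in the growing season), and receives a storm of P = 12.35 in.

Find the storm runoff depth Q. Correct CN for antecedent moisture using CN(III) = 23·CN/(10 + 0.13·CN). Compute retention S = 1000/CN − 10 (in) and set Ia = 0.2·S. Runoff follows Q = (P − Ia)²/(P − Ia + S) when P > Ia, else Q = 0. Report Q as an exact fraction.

Adjust CN=49 to AMC III: 23·49/(10 + 0.13·49) → 1127 ÷ (1637/100) = 112700/1637 ≈ 68.845
S = 1000/(112700/1637) − 10 = 5100/1127 in ≈ 4.525 in
Ia = 0.2·(5100/1127) = 1020/1127 in ≈ 0.905 in
Since P=12.350 > Ia=0.905: effective rainfall P−Ia = 257969/22540 in
Q = (257969/22540)²/((257969/22540) + 5100/1127) = (66548004961/508051600)/(359969/22540) = 66548004961/8113701260 in ≈ 8.202 in

Q = 66548004961/8113701260 in ≈ 8.202 in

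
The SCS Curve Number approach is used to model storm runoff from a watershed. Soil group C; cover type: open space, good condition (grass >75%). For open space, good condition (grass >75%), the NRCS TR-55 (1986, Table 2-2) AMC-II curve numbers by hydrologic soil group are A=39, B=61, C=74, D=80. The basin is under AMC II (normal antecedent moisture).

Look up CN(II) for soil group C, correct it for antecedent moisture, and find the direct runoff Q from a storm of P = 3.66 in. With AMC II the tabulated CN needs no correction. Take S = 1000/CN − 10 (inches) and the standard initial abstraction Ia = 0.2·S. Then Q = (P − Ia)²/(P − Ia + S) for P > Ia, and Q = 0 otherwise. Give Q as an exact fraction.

NRCS table: open space, good condition (grass >75%), soil group C → CN(II) = 74
AMC II — tabulated CN = 74 applies directly.
Max retention: S = 1000/74 − 10 = 130/37 in (≈ 3.514 in)
Ia = 0.2S: 0.2·3.514 = 0.703 in (exactly 26/37)
P − Ia = 3.660 − 0.703 = 5471/1850 ≈ 2.957 in (> 0, runoff occurs)
Q = (5471/1850)²/((5471/1850) + 130/37) = (29931841/3422500)/(11971/1850) = 29931841/22146350 in ≈ 1.352 in

Q = 29931841/22146350 in ≈ 1.352 in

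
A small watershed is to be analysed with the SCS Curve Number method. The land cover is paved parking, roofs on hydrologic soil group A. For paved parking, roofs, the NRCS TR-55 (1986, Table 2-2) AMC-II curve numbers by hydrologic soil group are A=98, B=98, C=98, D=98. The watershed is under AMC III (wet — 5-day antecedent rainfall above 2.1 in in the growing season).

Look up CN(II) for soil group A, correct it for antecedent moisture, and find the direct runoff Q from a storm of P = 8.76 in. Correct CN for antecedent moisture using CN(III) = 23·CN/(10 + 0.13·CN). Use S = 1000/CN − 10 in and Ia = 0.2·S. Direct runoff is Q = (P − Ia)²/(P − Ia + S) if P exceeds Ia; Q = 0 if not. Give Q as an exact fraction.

NRCS table: paved parking, roofs, soil group A → CN(II) = 98
CN(III) from CN(II)=98: (23·98)/(10 + 0.13·98) = 112700/1137 ≈ 99.120
Max retention: S = 1000/(112700/1137) − 10 = 100/1127 in (≈ 0.089 in)
Ia = 0.2S: 0.2·0.089 = 0.018 in (exactly 20/1127)
Excess rainfall: 8.760 − 0.018 = 8.742 in; P > Ia so Q > 0
Runoff Q = (P−Ia)²/(P−Ia+S) = (8.742)²/(8.742+0.089) = 60670093969/7010306275 ≈ 8.654 in

Q = 60670093969/7010306275 in ≈ 8.654 in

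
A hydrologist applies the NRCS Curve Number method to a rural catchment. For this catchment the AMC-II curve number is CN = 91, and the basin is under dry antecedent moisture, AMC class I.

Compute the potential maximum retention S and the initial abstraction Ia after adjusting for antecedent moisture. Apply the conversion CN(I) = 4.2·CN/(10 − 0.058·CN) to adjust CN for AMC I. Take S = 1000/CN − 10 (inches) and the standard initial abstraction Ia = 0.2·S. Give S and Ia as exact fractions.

S = 1500/637 in ≈ 2.355 in; Ia = 300/637 in ≈ 0.471 in

Adjust CN=91 to AMC I: 4.2·91/(10 − 0.058·91) → (1911/5) ÷ (2361/500) = 63700/787 ≈ 80.940
Max retention: S = 1000/(63700/787) − 10 = 1500/637 in (≈ 2.355 in)
Initial abstraction Ia = S/5 = (1500/637)/5 = 300/637 ≈ 0.471 in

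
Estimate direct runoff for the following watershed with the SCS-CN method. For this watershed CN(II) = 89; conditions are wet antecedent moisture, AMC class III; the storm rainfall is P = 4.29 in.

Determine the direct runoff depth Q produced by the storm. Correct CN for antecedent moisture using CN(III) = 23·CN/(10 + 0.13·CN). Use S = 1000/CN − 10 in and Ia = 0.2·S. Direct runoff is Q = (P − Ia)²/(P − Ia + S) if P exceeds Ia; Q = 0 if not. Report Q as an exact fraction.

Q = 66637734779/17979415100 in ≈ 3.706 in

Wet (AMC III): CN(III) = 23·89/(10 + 0.13·89) = 2047/(2157/100) = 204700/2157 ≈ 94.900
Max retention: S = 1000/(204700/2157) − 10 = 1100/2047 in (≈ 0.537 in)
Ia = 0.2·(1100/2047) = 220/2047 in ≈ 0.107 in
P − Ia = 4.290 − 0.107 = 856163/204700 ≈ 4.183 in (> 0, runoff occurs)
Q = (856163/204700)²/((856163/204700) + 1100/2047) = (733015082569/41902090000)/(966163/204700) = 66637734779/17979415100 in ≈ 3.706 in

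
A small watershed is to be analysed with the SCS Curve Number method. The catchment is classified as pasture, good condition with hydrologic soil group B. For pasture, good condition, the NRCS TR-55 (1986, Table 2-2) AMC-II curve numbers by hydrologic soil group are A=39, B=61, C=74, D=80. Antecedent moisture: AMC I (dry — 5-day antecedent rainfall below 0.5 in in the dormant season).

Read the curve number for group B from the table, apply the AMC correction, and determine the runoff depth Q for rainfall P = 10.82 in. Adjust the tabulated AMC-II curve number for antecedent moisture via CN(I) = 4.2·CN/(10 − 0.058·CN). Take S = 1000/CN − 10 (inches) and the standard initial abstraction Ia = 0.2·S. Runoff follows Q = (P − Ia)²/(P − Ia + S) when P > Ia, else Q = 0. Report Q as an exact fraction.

Q = 27558324049/10482999450 in ≈ 2.629 in

NRCS table: pasture, good condition, soil group B → CN(II) = 61
CN(I) from CN(II)=61: (4.2·61)/(10 − 0.058·61) = 42700/1077 ≈ 39.647
Retention S: 1000/CN − 10 with CN=39.647 → S = 6500/427 ≈ 15.222 in
Ia = 0.2S: 0.2·15.222 = 3.044 in (exactly 1300/427)
Since P=10.820 > Ia=3.044: effective rainfall P−Ia = 166007/21350 in
Runoff Q = (P−Ia)²/(P−Ia+S) = (7.776)²/(7.776+15.222) = 27558324049/10482999450 ≈ 2.629 in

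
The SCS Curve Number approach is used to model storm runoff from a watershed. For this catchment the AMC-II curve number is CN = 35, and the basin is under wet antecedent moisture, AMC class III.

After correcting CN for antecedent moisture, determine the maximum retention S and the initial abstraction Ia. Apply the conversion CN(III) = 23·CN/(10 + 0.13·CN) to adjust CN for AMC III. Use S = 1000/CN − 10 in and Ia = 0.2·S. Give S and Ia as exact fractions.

S = 1300/161 in ≈ 8.075 in; Ia = 260/161 in ≈ 1.615 in

Wet (AMC III): CN(III) = 23·35/(10 + 0.13·35) = 805/(291/20) = 16100/291 ≈ 55.326
Max retention: S = 1000/(16100/291) − 10 = 1300/161 in (≈ 8.075 in)
Ia = 0.2·(1300/161) = 260/161 in ≈ 1.615 in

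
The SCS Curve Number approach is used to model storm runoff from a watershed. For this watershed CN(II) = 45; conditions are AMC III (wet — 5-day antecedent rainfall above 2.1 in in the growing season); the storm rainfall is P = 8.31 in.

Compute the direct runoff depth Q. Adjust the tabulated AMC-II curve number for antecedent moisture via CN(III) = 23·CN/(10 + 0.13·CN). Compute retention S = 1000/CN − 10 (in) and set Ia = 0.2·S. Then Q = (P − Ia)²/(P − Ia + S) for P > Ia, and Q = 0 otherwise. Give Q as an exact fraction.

Adjust CN=45 to AMC III: 23·45/(10 + 0.13·45) → 1035 ÷ (317/20) = 20700/317 ≈ 65.300
Retention S: 1000/CN − 10 with CN=65.300 → S = 1100/207 ≈ 5.314 in
Ia = 0.2S: 0.2·5.314 = 1.063 in (exactly 220/207)
Excess rainfall: 8.310 − 1.063 = 7.247 in; P > Ia so Q > 0
Runoff Q = (P−Ia)²/(P−Ia+S) = (7.247)²/(7.247+5.314) = 22505100289/5382351900 ≈ 4.181 in

Q = 22505100289/5382351900 in ≈ 4.181 in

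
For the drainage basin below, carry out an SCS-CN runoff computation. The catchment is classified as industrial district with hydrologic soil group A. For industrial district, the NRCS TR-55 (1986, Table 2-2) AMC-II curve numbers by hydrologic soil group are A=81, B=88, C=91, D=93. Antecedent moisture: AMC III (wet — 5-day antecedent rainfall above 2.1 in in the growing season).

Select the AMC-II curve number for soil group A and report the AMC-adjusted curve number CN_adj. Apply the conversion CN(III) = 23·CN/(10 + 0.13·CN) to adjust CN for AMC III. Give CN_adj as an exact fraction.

CN_adj = 186300/2053 ≈ 90.745

NRCS table: industrial district, soil group A → CN(II) = 81
Adjust CN=81 to AMC III: 23·81/(10 + 0.13·81) → 1863 ÷ (2053/100) = 186300/2053 ≈ 90.745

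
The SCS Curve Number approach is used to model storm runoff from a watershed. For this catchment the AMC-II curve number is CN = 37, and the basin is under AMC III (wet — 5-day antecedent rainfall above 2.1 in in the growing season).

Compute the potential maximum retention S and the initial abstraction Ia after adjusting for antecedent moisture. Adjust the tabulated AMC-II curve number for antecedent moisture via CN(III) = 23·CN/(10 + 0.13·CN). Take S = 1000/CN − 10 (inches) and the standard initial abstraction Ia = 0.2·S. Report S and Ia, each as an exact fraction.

S = 6300/851 in ≈ 7.403 in; Ia = 1260/851 in ≈ 1.481 in

Wet (AMC III): CN(III) = 23·37/(10 + 0.13·37) = 851/(1481/100) = 85100/1481 ≈ 57.461
Max retention: S = 1000/(85100/1481) − 10 = 6300/851 in (≈ 7.403 in)
Initial abstraction Ia = S/5 = (6300/851)/5 = 1260/851 ≈ 1.481 in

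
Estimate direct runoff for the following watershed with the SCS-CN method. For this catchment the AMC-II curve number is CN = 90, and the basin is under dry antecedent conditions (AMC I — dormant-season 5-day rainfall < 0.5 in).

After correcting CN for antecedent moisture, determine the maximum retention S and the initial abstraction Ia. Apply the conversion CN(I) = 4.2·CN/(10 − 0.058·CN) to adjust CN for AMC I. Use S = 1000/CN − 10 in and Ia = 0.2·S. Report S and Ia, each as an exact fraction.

Adjust CN=90 to AMC I: 4.2·90/(10 − 0.058·90) → 378 ÷ (239/50) = 18900/239 ≈ 79.079
Retention S: 1000/CN − 10 with CN=79.079 → S = 500/189 ≈ 2.646 in
Ia = 0.2·(500/189) = 100/189 in ≈ 0.529 in

S = 500/189 in ≈ 2.646 in; Ia = 100/189 in ≈ 0.529 in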